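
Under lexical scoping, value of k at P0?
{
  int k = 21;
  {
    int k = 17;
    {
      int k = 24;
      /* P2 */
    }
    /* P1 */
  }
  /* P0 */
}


k declared in the same block as P0
k = 21


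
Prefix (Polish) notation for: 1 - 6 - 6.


left-to-right (same/higher precedence on left): tree is (- (- 1 6) 6)
Prefix: - - 1 6 6


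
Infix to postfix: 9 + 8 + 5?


Left to right (same or higher precedence on left)
Postfix: 9 8 + 5 +


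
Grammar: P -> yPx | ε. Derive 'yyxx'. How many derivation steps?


Derivation: P => yPx => yyPxx => yyxx
Steps: 3


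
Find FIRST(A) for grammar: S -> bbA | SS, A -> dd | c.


Per alternative of A: FIRST(dd) = {d}; FIRST(c) = {c}
FIRST(A) = {c, d}


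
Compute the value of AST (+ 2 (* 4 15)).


Evaluate inner: (* 4 15) = 60
Evaluate root: (+ 2 60) = 62
Result: 62


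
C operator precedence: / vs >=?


'/' is multiplicative (level 10); '>=' is relational (level 7)
Higher level binds tighter
'/' has higher precedence than '>='


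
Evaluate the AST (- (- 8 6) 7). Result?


Evaluate inner: (- 8 6) = 2
Evaluate root: (- 2 7) = -5
Result: -5


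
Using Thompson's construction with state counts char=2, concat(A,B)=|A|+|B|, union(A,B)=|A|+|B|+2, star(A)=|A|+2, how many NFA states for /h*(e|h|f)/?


Syntax tree has 4 char leaf(s), 2 union(s), 1 star(s)
chars contribute 4×2 = 8; each union adds +2; each star adds +2
Total: 8 + 4 + 2 = 14 states


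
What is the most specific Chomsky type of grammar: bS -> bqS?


LHS has context (more than one symbol) and |LHS| ≤ |RHS|
Classification: Type 1 (Context-Sensitive)


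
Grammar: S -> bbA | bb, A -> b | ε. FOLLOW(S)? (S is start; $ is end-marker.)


$ ∈ FOLLOW(S). For each A -> αBβ: add FIRST(β)\{ε} to FOLLOW(B); if β nullable, add FOLLOW(A).
FOLLOW(S) = {$}


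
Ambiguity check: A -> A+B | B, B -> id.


precedence layered via separate nonterminal B: deterministic
Unambiguous


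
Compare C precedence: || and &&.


'&&' is logical AND (level 2); '||' is logical OR (level 1)
Higher level binds tighter
'&&' has higher precedence than '||'


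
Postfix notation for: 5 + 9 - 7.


Left to right (same or higher precedence on left)
Postfix: 5 9 + 7 -


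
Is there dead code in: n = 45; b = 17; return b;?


n is assigned but never read
Dead: 'n = 45'


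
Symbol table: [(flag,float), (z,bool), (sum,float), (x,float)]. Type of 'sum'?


Lookup 'sum' → type float


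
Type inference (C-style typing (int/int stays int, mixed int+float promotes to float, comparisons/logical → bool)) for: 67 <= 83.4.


Operand types: int <= float
Rule: comparison yields bool
Result type: bool


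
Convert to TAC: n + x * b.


Break into single-operator statements:
t1 = x * b
t2 = n + t1


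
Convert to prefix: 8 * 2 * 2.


left-to-right (same/higher precedence on left): tree is (* (* 8 2) 2)
Prefix: * * 8 2 2


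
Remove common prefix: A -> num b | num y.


Common prefix: 'num'
Factored: A -> num A', A' -> b | y


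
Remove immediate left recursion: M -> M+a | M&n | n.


Left-recursive alternatives: M+a, M&n; non-recursive: n
Introduce M': M -> nM', M' -> +aM' | &nM' | ε


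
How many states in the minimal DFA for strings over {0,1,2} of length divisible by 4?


Track length mod 4: states 0..3, accept at 0
Minimal DFA: 4 states


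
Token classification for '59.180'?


Pattern: digits with a decimal point
Type: FLOAT_LITERAL


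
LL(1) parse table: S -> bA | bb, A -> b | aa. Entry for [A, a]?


For [A, a]: 'a' ∈ FIRST(aa)
Entry: A -> aa


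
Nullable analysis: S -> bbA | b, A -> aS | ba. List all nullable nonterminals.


A nonterminal is nullable iff some alternative derives ε (directly, or every symbol in it is nullable)
Nullable: {}


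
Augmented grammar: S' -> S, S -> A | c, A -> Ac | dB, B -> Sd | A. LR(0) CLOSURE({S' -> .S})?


Start: S' -> .S
For each item with dot before a nonterminal B, add B -> .γ for every B-production
Closure: [S' -> .S, S -> .A, S -> .c, A -> .Ac, A -> .dB]


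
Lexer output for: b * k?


Scan left to right, longest-match per lexeme
Tokens: ID(b), OP(*), ID(k)


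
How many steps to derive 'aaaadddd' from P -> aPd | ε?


Derivation: P => aPd => aaPdd => aaaPddd => aaaaPdddd => aaaadddd
Steps: 5


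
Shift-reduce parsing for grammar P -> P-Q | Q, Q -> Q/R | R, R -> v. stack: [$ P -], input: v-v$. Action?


no handle ('P-' is not any RHS); shift 'v'
Action: shift


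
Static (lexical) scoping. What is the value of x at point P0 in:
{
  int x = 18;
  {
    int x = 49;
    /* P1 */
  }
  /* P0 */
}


x declared in the same block as P0
x = 18


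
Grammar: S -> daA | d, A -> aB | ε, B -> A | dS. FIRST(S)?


Per alternative of S: FIRST(daA) = {d}; FIRST(d) = {d}
FIRST(S) = {d}


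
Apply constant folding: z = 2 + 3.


2 + 3 = 5 at compile time
Optimized: z = 5


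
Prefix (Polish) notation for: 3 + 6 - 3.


left-to-right (same/higher precedence on left): tree is (- (+ 3 6) 3)
Prefix: - + 3 6 3


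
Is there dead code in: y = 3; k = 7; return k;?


y is assigned but never read
Dead: 'y = 3'


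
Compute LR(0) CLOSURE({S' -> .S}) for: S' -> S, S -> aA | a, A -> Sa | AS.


Start: S' -> .S
For each item with dot before a nonterminal B, add B -> .γ for every B-production
Closure: [S' -> .S, S -> .aA, S -> .a]


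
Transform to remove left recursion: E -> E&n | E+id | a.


Left-recursive alternatives: E&n, E+id; non-recursive: a
Introduce E': E -> aE', E' -> &nE' | +idE' | ε


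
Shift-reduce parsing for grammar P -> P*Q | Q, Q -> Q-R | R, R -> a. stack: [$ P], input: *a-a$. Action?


shift '*' to continue P -> P*Q
Action: shift


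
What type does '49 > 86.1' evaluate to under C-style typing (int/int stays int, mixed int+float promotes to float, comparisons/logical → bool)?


Operand types: int > float
Rule: comparison yields bool
Result type: bool


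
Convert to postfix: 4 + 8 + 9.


Left to right (same or higher precedence on left)
Postfix: 4 8 + 9 +


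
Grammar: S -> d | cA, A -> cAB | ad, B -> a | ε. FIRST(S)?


Per alternative of S: FIRST(d) = {d}; FIRST(cA) = {c}
FIRST(S) = {c, d}


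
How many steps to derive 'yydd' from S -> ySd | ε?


Derivation: S => ySd => yySdd => yydd
Steps: 3


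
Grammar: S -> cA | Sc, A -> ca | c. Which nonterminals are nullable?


A nonterminal is nullable iff some alternative derives ε (directly, or every symbol in it is nullable)
Nullable: {}


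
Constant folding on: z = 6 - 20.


6 - 20 = -14 at compile time
Optimized: z = -14


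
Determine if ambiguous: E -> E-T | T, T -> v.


precedence layered via separate nonterminal T: deterministic
Unambiguous


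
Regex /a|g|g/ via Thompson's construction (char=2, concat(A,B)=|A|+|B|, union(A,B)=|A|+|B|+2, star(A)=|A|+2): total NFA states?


Syntax tree has 3 char leaf(s), 2 union(s), 0 star(s)
chars contribute 3×2 = 6; each union adds +2; each star adds +2
Total: 6 + 4 + 0 = 10 states


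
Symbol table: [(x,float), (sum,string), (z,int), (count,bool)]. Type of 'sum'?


Lookup 'sum' → type string


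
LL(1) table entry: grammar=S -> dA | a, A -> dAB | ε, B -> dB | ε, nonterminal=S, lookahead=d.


For [S, d]: 'd' ∈ FIRST(dA)
Entry: S -> dA


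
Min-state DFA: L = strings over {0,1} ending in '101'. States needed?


Track the longest suffix of input matching a prefix of '101': 4 classes (prefixes of length 0..3)
Minimal DFA: 4 states


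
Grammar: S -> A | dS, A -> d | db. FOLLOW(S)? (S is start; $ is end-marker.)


$ ∈ FOLLOW(S). For each A -> αBβ: add FIRST(β)\{ε} to FOLLOW(B); if β nullable, add FOLLOW(A).
FOLLOW(S) = {$}


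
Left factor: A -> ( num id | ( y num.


Common prefix: '('
Factored: A -> ( A', A' -> num id | y num


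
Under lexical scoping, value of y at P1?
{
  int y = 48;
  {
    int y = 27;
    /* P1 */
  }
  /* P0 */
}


y declared in the same block as P1
y = 27


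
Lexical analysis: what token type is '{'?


Pattern: delimiter/punctuation
Type: PUNCTUATION


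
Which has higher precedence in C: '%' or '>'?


'%' is multiplicative (level 10); '>' is relational (level 7)
Higher level binds tighter
'%' has higher precedence than '>'


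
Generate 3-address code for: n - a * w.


Break into single-operator statements:
t1 = a * w
t2 = n - t1


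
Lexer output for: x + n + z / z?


Scan left to right, longest-match per lexeme
Tokens: ID(x), OP(+), ID(n), OP(+), ID(z), OP(/), ID(z)


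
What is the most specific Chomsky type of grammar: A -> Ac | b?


Left-linear: every RHS is a terminal or one nonterminal followed by a terminal
Classification: Type 3 (Regular)


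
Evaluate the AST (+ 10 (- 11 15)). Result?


Evaluate inner: (- 11 15) = -4
Evaluate root: (+ 10 -4) = 6
Result: 6


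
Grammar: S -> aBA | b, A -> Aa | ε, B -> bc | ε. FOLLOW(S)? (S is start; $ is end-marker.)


$ ∈ FOLLOW(S). For each A -> αBβ: add FIRST(β)\{ε} to FOLLOW(B); if β nullable, add FOLLOW(A).
FOLLOW(S) = {$}


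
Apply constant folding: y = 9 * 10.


9 * 10 = 90 at compile time
Optimized: y = 90


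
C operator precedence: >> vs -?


'-' is additive (level 9); '>>' is shift (level 8)
Higher level binds tighter
'-' has higher precedence than '>>'


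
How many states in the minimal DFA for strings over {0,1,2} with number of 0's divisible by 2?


Track (count of 0) mod 2: states 0..1, accept at 0
Minimal DFA: 2 states


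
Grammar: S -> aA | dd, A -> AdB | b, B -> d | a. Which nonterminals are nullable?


A nonterminal is nullable iff some alternative derives ε (directly, or every symbol in it is nullable)
Nullable: {}


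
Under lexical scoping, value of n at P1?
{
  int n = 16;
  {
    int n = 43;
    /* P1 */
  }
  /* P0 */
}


n declared in the same block as P1
n = 43


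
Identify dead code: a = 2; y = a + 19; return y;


a is read by y's definition; y is returned
No dead code


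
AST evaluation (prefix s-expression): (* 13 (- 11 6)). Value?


Evaluate inner: (- 11 6) = 5
Evaluate root: (* 13 5) = 65
Result: 65


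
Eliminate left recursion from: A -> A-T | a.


Left-recursive alternatives: A-T; non-recursive: a
Introduce A': A -> aA', A' -> -TA' | ε


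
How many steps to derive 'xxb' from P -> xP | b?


Derivation: P => xP => xxP => xxb
Steps: 3


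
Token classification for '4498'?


Pattern: digits only
Type: INTEGER_LITERAL


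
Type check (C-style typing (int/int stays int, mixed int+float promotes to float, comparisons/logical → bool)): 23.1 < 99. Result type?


Operand types: float < int
Rule: comparison yields bool
Result type: bool


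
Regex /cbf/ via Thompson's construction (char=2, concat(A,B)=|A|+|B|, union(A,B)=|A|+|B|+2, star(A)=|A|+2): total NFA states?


Syntax tree has 3 char leaf(s), 0 union(s), 0 star(s)
chars contribute 3×2 = 6; each union adds +2; each star adds +2
Total: 6 + 0 + 0 = 6 states


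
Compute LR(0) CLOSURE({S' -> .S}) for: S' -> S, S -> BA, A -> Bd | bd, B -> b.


Start: S' -> .S
For each item with dot before a nonterminal B, add B -> .γ for every B-production
Closure: [S' -> .S, S -> .BA, B -> .b]


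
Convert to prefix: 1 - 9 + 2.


left-to-right (same/higher precedence on left): tree is (+ (- 1 9) 2)
Prefix: + - 1 9 2


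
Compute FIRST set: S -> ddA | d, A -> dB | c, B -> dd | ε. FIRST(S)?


Per alternative of S: FIRST(ddA) = {d}; FIRST(d) = {d}
FIRST(S) = {d}


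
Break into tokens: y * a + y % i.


Scan left to right, longest-match per lexeme
Tokens: ID(y), OP(*), ID(a), OP(+), ID(y), OP(%), ID(i)


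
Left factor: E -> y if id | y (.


Common prefix: 'y'
Factored: E -> y E', E' -> if id | (


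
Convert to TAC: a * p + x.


Break into single-operator statements:
t1 = a * p
t2 = t1 + x


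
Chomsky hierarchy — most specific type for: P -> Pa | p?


Left-linear: every RHS is a terminal or one nonterminal followed by a terminal
Classification: Type 3 (Regular)


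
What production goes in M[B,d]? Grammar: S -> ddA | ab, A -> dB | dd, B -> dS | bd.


For [B, d]: 'd' ∈ FIRST(dS)
Entry: B -> dS


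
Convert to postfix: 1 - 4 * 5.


* has higher precedence, evaluate 4*5 first
Postfix: 1 4 5 * -


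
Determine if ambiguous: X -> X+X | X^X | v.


'v+v^v' has two parse trees (no precedence encoded between + and ^)
Ambiguous


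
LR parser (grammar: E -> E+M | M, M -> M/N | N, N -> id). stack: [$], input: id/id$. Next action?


no handle on stack; shift 'id'
Action: shift


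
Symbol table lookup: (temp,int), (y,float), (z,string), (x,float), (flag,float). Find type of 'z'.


Lookup 'z' → type string


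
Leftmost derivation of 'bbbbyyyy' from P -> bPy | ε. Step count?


Derivation: P => bPy => bbPyy => bbbPyyy => bbbbPyyyy => bbbbyyyy
Steps: 5


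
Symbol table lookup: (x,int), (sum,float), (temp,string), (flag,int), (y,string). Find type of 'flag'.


Lookup 'flag' → type int


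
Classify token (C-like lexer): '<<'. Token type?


Pattern: operator symbol
Type: OPERATOR


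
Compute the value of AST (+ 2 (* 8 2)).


Evaluate inner: (* 8 2) = 16
Evaluate root: (+ 2 16) = 18
Result: 18


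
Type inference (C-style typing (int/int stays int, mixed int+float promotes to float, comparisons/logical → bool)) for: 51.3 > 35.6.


Operand types: float > float
Rule: comparison yields bool
Result type: bool


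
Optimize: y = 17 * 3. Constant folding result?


17 * 3 = 51 at compile time
Optimized: y = 51


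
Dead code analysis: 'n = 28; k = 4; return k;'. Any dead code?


n is assigned but never read
Dead: 'n = 28'


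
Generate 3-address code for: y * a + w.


Break into single-operator statements:
t1 = y * a
t2 = t1 + w


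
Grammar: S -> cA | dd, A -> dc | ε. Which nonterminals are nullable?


A nonterminal is nullable iff some alternative derives ε (directly, or every symbol in it is nullable)
Nullable: {A}


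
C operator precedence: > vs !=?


'>' is relational (level 7); '!=' is equality (level 6)
Higher level binds tighter
'>' has higher precedence than '!='


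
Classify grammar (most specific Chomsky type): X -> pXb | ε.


Single nonterminal LHS, but p^n b^n is not regular
Classification: Type 2 (Context-Free)


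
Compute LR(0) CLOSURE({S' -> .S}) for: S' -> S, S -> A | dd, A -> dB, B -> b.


Start: S' -> .S
For each item with dot before a nonterminal B, add B -> .γ for every B-production
Closure: [S' -> .S, S -> .A, S -> .dd, A -> .dB]


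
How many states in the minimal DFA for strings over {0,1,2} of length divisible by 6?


Track length mod 6: states 0..5, accept at 0
Minimal DFA: 6 states


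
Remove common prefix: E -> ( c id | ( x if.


Common prefix: '('
Factored: E -> ( E', E' -> c id | x if


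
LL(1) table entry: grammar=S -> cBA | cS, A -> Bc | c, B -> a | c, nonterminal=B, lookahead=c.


For [B, c]: 'c' ∈ FIRST(c)
Entry: B -> c


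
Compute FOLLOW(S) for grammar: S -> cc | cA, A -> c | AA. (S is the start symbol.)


$ ∈ FOLLOW(S). For each A -> αBβ: add FIRST(β)\{ε} to FOLLOW(B); if β nullable, add FOLLOW(A).
FOLLOW(S) = {$}


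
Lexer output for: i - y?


Scan left to right, longest-match per lexeme
Tokens: ID(i), OP(-), ID(y)


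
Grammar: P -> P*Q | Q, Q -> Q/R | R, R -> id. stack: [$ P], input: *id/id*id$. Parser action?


shift '*' to continue P -> P*Q
Action: shift


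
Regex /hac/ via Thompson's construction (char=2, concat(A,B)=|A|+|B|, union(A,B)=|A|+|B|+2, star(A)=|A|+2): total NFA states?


Syntax tree has 3 char leaf(s), 0 union(s), 0 star(s)
chars contribute 3×2 = 6; each union adds +2; each star adds +2
Total: 6 + 0 + 0 = 6 states


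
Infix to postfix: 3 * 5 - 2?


Left to right (same or higher precedence on left)
Postfix: 3 5 * 2 -


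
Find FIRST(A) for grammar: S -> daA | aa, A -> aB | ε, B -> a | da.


Per alternative of A: FIRST(aB) = {a}; FIRST(ε) = {ε}
FIRST(A) = {a, ε}


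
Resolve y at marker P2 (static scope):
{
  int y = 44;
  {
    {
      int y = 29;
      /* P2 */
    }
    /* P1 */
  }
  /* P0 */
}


y declared in the same block as P2
y = 29


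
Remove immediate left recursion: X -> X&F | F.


Left-recursive alternatives: X&F; non-recursive: F
Introduce X': X -> FX', X' -> &FX' | ε


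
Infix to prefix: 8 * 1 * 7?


left-to-right (same/higher precedence on left): tree is (* (* 8 1) 7)
Prefix: * * 8 1 7


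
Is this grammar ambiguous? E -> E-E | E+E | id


'id-id+id' has two parse trees (no precedence encoded between - and +)
Ambiguous


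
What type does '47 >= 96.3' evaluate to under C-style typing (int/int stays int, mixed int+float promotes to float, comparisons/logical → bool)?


Operand types: int >= float
Rule: comparison yields bool
Result type: bool


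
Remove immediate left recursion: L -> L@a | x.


Left-recursive alternatives: L@a; non-recursive: x
Introduce L': L -> xL', L' -> @aL' | ε


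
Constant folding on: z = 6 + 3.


6 + 3 = 9 at compile time
Optimized: z = 9


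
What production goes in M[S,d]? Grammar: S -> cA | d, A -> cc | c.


For [S, d]: 'd' ∈ FIRST(d)
Entry: S -> d


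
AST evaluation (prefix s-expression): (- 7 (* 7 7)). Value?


Evaluate inner: (* 7 7) = 49
Evaluate root: (- 7 49) = -42
Result: -42


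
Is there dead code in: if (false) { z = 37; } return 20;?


condition is constant false, so the whole block is unreachable
Dead: 'if (false) { z = 37; }'


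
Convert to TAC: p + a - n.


Break into single-operator statements:
t1 = p + a
t2 = t1 - n


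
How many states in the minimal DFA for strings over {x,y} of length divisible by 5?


Track length mod 5: states 0..4, accept at 0
Minimal DFA: 5 states


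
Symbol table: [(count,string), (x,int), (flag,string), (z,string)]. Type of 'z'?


Lookup 'z' → type string


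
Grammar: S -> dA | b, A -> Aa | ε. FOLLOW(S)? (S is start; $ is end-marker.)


$ ∈ FOLLOW(S). For each A -> αBβ: add FIRST(β)\{ε} to FOLLOW(B); if β nullable, add FOLLOW(A).
FOLLOW(S) = {$}


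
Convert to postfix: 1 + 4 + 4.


Left to right (same or higher precedence on left)
Postfix: 1 4 + 4 +


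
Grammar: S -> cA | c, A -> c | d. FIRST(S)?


Per alternative of S: FIRST(cA) = {c}; FIRST(c) = {c}
FIRST(S) = {c}


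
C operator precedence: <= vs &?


'<=' is relational (level 7); '&' is bitwise AND (level 5)
Higher level binds tighter
'<=' has higher precedence than '&'


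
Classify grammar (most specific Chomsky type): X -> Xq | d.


Left-linear: every RHS is a terminal or one nonterminal followed by a terminal
Classification: Type 3 (Regular)


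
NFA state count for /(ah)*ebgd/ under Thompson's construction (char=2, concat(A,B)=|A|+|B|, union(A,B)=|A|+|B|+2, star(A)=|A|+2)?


Syntax tree has 6 char leaf(s), 0 union(s), 1 star(s)
chars contribute 6×2 = 12; each union adds +2; each star adds +2
Total: 12 + 0 + 2 = 14 states


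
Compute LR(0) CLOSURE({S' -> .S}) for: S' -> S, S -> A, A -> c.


Start: S' -> .S
For each item with dot before a nonterminal B, add B -> .γ for every B-production
Closure: [S' -> .S, S -> .A, A -> .c]


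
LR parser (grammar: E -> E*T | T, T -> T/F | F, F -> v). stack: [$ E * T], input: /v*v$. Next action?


'/' can extend T; shift to build T -> T/F
Action: shift


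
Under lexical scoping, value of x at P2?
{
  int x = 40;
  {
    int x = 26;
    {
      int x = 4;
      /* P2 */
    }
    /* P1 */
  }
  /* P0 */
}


x declared in the same block as P2
x = 4


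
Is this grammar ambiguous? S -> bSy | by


balanced b^n…y^n: each string has a unique parse
Unambiguous


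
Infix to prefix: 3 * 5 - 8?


left-to-right (same/higher precedence on left): tree is (- (* 3 5) 8)
Prefix: - * 3 5 8


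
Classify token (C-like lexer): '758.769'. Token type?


Pattern: digits with a decimal point
Type: FLOAT_LITERAL


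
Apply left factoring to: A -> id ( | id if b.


Common prefix: 'id'
Factored: A -> id A', A' -> ( | if b


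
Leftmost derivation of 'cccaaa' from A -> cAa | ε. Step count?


Derivation: A => cAa => ccAaa => cccAaaa => cccaaa
Steps: 4


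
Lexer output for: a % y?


Scan left to right, longest-match per lexeme
Tokens: ID(a), OP(%), ID(y)


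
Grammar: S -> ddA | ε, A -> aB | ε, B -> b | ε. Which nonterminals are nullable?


A nonterminal is nullable iff some alternative derives ε (directly, or every symbol in it is nullable)
Nullable: {A, B, S}


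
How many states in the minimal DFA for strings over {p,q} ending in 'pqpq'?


Track the longest suffix of input matching a prefix of 'pqpq': 5 classes (prefixes of length 0..4)
Minimal DFA: 5 states


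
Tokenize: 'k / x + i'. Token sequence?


Scan left to right, longest-match per lexeme
Tokens: ID(k), OP(/), ID(x), OP(+), ID(i)


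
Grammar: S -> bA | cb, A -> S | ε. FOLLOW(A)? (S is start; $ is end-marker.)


$ ∈ FOLLOW(S). For each A -> αBβ: add FIRST(β)\{ε} to FOLLOW(B); if β nullable, add FOLLOW(A).
FOLLOW(A) = {$}


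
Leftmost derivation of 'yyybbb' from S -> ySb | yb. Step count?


Derivation: S => ySb => yySbb => yyybbb
Steps: 3


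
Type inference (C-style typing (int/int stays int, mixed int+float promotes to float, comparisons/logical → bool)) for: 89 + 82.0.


Operand types: int + float
Rule: mixed int/float promotes to float; int/int stays int
Result type: float


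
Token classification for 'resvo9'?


Pattern: letter/underscore followed by alphanumerics, not a keyword
Type: IDENTIFIER


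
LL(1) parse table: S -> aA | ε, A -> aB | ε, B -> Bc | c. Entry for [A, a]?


For [A, a]: 'a' ∈ FIRST(aB)
Entry: A -> aB


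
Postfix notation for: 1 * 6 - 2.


Left to right (same or higher precedence on left)
Postfix: 1 6 * 2 -


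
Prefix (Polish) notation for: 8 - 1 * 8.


'*' binds tighter: tree is (- 8 (* 1 8))
Prefix: - 8 * 1 8


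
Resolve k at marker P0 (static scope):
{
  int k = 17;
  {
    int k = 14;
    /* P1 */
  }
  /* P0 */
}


k declared in the same block as P0
k = 17


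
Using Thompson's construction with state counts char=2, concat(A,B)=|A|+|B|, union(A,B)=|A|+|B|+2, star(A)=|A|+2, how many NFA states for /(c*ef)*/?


Syntax tree has 3 char leaf(s), 0 union(s), 2 star(s)
chars contribute 3×2 = 6; each union adds +2; each star adds +2
Total: 6 + 0 + 4 = 10 states


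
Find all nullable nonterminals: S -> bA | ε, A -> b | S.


A nonterminal is nullable iff some alternative derives ε (directly, or every symbol in it is nullable)
Nullable: {A, S}


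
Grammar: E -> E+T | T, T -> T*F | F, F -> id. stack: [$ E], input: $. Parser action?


start symbol E on stack, input exhausted
Action: accept


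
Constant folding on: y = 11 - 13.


11 - 13 = -2 at compile time
Optimized: y = -2


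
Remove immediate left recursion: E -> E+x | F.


Left-recursive alternatives: E+x; non-recursive: F
Introduce E': E -> FE', E' -> +xE' | ε


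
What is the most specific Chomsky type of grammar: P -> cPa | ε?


Single nonterminal LHS, but c^n a^n is not regular
Classification: Type 2 (Context-Free)


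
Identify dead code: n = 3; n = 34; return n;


first assignment to n is overwritten before any read
Dead: 'n = 3'


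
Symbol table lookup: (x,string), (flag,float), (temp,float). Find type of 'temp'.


Lookup 'temp' → type float


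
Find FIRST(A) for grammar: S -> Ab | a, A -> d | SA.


Per alternative of A: FIRST(d) = {d}; FIRST(SA) = {a, d}
FIRST(A) = {a, d}


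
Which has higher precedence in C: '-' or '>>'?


'-' is additive (level 9); '>>' is shift (level 8)
Higher level binds tighter
'-' has higher precedence than '>>'


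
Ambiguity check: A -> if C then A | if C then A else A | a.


dangling else: 'if C then if C then a else a' parses two ways
Ambiguous


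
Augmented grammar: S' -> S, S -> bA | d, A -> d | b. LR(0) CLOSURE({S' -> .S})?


Start: S' -> .S
For each item with dot before a nonterminal B, add B -> .γ for every B-production
Closure: [S' -> .S, S -> .bA, S -> .d]


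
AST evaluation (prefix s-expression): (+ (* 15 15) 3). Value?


Evaluate inner: (* 15 15) = 225
Evaluate root: (+ 225 3) = 228
Result: 228


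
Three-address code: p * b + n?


Break into single-operator statements:
t1 = p * b
t2 = t1 + n


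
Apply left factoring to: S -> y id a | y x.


Common prefix: 'y'
Factored: S -> y S', S' -> id a | x


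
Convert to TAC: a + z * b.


Break into single-operator statements:
t1 = z * b
t2 = a + t1


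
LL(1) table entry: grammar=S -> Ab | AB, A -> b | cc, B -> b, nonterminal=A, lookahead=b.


For [A, b]: 'b' ∈ FIRST(b)
Entry: A -> b


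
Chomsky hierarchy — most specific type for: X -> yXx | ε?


Single nonterminal LHS, but y^n x^n is not regular
Classification: Type 2 (Context-Free)


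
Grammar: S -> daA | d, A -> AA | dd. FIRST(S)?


Per alternative of S: FIRST(daA) = {d}; FIRST(d) = {d}
FIRST(S) = {d}


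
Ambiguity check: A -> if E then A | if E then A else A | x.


dangling else: 'if E then if E then x else x' parses two ways
Ambiguous


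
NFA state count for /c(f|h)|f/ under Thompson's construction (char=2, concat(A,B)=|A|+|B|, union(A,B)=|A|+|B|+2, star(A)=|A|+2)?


Syntax tree has 4 char leaf(s), 2 union(s), 0 star(s)
chars contribute 4×2 = 8; each union adds +2; each star adds +2
Total: 8 + 4 + 0 = 12 states


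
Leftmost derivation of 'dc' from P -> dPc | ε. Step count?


Derivation: P => dPc => dc
Steps: 2


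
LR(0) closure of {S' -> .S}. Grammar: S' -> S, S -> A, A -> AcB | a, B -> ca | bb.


Start: S' -> .S
For each item with dot before a nonterminal B, add B -> .γ for every B-production
Closure: [S' -> .S, S -> .A, A -> .AcB, A -> .a]


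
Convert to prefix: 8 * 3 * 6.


left-to-right (same/higher precedence on left): tree is (* (* 8 3) 6)
Prefix: * * 8 3 6


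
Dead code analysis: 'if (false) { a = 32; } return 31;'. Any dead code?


condition is constant false, so the whole block is unreachable
Dead: 'if (false) { a = 32; }'


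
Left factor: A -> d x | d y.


Common prefix: 'd'
Factored: A -> d A', A' -> x | y


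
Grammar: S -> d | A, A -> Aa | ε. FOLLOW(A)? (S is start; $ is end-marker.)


$ ∈ FOLLOW(S). For each A -> αBβ: add FIRST(β)\{ε} to FOLLOW(B); if β nullable, add FOLLOW(A).
FOLLOW(A) = {$, a}


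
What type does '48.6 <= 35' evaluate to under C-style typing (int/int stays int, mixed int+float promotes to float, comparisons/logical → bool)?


Operand types: float <= int
Rule: comparison yields bool
Result type: bool


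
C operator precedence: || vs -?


'-' is additive (level 9); '||' is logical OR (level 1)
Higher level binds tighter
'-' has higher precedence than '||'


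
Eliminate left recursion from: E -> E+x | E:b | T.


Left-recursive alternatives: E+x, E:b; non-recursive: T
Introduce E': E -> TE', E' -> +xE' | :bE' | ε


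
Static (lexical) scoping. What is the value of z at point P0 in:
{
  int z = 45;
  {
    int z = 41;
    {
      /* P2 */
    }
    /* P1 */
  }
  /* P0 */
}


z declared in the same block as P0
z = 45


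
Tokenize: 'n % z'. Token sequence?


Scan left to right, longest-match per lexeme
Tokens: ID(n), OP(%), ID(z)


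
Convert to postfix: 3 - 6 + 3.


Left to right (same or higher precedence on left)
Postfix: 3 6 - 3 +


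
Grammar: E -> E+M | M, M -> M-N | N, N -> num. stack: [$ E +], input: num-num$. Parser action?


no handle ('E+' is not any RHS); shift 'num'
Action: shift


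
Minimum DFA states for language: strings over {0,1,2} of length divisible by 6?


Track length mod 6: states 0..5, accept at 0
Minimal DFA: 6 states


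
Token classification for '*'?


Pattern: operator symbol
Type: OPERATOR


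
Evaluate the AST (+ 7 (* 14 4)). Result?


Evaluate inner: (* 14 4) = 56
Evaluate root: (+ 7 56) = 63
Result: 63


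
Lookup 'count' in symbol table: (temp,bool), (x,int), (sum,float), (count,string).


Lookup 'count' → type string


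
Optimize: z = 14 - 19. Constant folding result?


14 - 19 = -5 at compile time
Optimized: z = -5


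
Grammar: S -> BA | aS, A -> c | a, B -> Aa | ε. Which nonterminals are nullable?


A nonterminal is nullable iff some alternative derives ε (directly, or every symbol in it is nullable)
Nullable: {B}


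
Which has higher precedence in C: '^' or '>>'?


'>>' is shift (level 8); '^' is bitwise XOR (level 4)
Higher level binds tighter
'>>' has higher precedence than '^'


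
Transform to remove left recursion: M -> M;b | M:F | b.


Left-recursive alternatives: M;b, M:F; non-recursive: b
Introduce M': M -> bM', M' -> ;bM' | :FM' | ε


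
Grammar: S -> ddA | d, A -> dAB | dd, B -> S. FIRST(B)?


Per alternative of B: FIRST(S) = {d}
FIRST(B) = {d}


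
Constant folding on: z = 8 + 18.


8 + 18 = 26 at compile time
Optimized: z = 26


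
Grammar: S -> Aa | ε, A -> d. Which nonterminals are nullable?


A nonterminal is nullable iff some alternative derives ε (directly, or every symbol in it is nullable)
Nullable: {S}


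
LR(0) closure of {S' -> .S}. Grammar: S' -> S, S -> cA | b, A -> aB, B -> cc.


Start: S' -> .S
For each item with dot before a nonterminal B, add B -> .γ for every B-production
Closure: [S' -> .S, S -> .cA, S -> .b]


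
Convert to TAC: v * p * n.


Break into single-operator statements:
t1 = v * p
t2 = t1 * n


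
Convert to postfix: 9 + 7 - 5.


Left to right (same or higher precedence on left)
Postfix: 9 7 + 5 -


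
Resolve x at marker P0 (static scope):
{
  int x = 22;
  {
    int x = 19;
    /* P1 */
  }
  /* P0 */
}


x declared in the same block as P0
x = 22


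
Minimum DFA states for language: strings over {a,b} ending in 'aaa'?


Track the longest suffix of input matching a prefix of 'aaa': 4 classes (prefixes of length 0..3)
Minimal DFA: 4 states


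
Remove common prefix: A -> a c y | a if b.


Common prefix: 'a'
Factored: A -> a A', A' -> c y | if b


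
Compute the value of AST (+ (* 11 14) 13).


Evaluate inner: (* 11 14) = 154
Evaluate root: (+ 154 13) = 167
Result: 167


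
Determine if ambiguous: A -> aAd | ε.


balanced a^n…d^n: each string has a unique parse
Unambiguous


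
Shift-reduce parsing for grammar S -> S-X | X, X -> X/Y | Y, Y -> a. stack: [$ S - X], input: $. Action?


handle 'S-X' on top; lookahead ∈ FOLLOW(S) = {-, $}
Action: reduce (S -> S-X)


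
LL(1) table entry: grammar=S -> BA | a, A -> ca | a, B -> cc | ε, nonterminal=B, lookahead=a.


For [B, a]: ε is nullable and 'a' ∈ FOLLOW(B)
Entry: B -> ε


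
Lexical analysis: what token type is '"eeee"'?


Pattern: double-quoted sequence
Type: STRING_LITERAL


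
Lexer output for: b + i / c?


Scan left to right, longest-match per lexeme
Tokens: ID(b), OP(+), ID(i), OP(/), ID(c)


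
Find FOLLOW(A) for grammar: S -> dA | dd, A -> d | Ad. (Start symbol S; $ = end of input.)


$ ∈ FOLLOW(S). For each A -> αBβ: add FIRST(β)\{ε} to FOLLOW(B); if β nullable, add FOLLOW(A).
FOLLOW(A) = {$, d}


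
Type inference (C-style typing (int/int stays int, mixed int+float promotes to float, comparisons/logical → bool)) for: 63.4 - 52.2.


Operand types: float - float
Rule: mixed int/float promotes to float; int/int stays int
Result type: float


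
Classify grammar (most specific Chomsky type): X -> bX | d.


Right-linear: every RHS is a terminal or a terminal followed by one nonterminal
Classification: Type 3 (Regular)


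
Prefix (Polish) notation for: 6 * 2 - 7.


left-to-right (same/higher precedence on left): tree is (- (* 6 2) 7)
Prefix: - * 6 2 7


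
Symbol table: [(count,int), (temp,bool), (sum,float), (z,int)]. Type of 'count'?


Lookup 'count' → type int


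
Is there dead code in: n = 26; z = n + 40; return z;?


n is read by z's definition; z is returned
No dead code


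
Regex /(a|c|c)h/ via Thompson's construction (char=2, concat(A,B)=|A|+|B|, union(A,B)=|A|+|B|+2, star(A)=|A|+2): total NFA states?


Syntax tree has 4 char leaf(s), 2 union(s), 0 star(s)
chars contribute 4×2 = 8; each union adds +2; each star adds +2
Total: 8 + 4 + 0 = 12 states


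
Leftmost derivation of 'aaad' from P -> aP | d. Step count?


Derivation: P => aP => aaP => aaaP => aaad
Steps: 4


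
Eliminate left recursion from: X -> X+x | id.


Left-recursive alternatives: X+x; non-recursive: id
Introduce X': X -> idX', X' -> +xX' | ε


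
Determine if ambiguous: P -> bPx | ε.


balanced b^n…x^n: each string has a unique parse
Unambiguous


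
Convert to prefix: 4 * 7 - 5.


left-to-right (same/higher precedence on left): tree is (- (* 4 7) 5)
Prefix: - * 4 7 5


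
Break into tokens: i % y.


Scan left to right, longest-match per lexeme
Tokens: ID(i), OP(%), ID(y)


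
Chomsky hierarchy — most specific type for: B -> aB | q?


Right-linear: every RHS is a terminal or a terminal followed by one nonterminal
Classification: Type 3 (Regular)


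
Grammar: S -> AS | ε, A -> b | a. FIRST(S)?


Per alternative of S: FIRST(AS) = {a, b}; FIRST(ε) = {ε}
FIRST(S) = {a, b, ε}


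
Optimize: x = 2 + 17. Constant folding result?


2 + 17 = 19 at compile time
Optimized: x = 19


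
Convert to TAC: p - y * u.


Break into single-operator statements:
t1 = y * u
t2 = p - t1


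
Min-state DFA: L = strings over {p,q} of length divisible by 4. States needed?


Track length mod 4: states 0..3, accept at 0
Minimal DFA: 4 states


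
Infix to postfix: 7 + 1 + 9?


Left to right (same or higher precedence on left)
Postfix: 7 1 + 9 +


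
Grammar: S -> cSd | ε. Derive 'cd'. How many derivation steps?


Derivation: S => cSd => cd
Steps: 2


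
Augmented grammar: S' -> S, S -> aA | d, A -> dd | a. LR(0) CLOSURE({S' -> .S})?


Start: S' -> .S
For each item with dot before a nonterminal B, add B -> .γ for every B-production
Closure: [S' -> .S, S -> .aA, S -> .d]


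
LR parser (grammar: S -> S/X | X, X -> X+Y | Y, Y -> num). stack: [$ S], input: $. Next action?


start symbol S on stack, input exhausted
Action: accept


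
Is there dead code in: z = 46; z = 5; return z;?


first assignment to z is overwritten before any read
Dead: 'z = 46'


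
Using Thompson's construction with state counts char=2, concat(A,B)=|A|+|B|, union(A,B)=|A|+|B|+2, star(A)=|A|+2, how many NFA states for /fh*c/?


Syntax tree has 3 char leaf(s), 0 union(s), 1 star(s)
chars contribute 3×2 = 6; each union adds +2; each star adds +2
Total: 6 + 0 + 2 = 8 states


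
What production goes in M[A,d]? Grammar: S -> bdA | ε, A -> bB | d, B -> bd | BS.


For [A, d]: 'd' ∈ FIRST(d)
Entry: A -> d


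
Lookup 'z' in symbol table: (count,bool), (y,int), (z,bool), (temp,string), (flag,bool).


Lookup 'z' → type bool


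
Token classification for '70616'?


Pattern: digits only
Type: INTEGER_LITERAL


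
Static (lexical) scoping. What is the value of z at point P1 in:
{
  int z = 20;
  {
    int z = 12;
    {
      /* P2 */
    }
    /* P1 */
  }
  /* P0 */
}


z declared in the same block as P1
z = 12


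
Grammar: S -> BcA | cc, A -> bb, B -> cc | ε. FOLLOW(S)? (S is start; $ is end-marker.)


$ ∈ FOLLOW(S). For each A -> αBβ: add FIRST(β)\{ε} to FOLLOW(B); if β nullable, add FOLLOW(A).
FOLLOW(S) = {$}


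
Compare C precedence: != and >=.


'>=' is relational (level 7); '!=' is equality (level 6)
Higher level binds tighter
'>=' has higher precedence than '!='


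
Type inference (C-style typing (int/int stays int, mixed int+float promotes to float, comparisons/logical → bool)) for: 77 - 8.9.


Operand types: int - float
Rule: mixed int/float promotes to float; int/int stays int
Result type: float


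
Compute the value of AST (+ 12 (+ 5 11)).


Evaluate inner: (+ 5 11) = 16
Evaluate root: (+ 12 16) = 28
Result: 28


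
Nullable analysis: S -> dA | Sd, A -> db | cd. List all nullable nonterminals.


A nonterminal is nullable iff some alternative derives ε (directly, or every symbol in it is nullable)
Nullable: {}


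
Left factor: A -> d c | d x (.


Common prefix: 'd'
Factored: A -> d A', A' -> c | x (


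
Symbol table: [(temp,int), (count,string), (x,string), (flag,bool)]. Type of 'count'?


Lookup 'count' → type string


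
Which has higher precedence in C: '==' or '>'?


'>' is relational (level 7); '==' is equality (level 6)
Higher level binds tighter
'>' has higher precedence than '=='


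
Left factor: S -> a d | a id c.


Common prefix: 'a'
Factored: S -> a S', S' -> d | id c


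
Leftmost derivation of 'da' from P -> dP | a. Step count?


Derivation: P => dP => da
Steps: 2


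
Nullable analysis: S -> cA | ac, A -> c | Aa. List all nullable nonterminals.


A nonterminal is nullable iff some alternative derives ε (directly, or every symbol in it is nullable)
Nullable: {}


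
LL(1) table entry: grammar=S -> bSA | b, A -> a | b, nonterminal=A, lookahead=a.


For [A, a]: 'a' ∈ FIRST(a)
Entry: A -> a


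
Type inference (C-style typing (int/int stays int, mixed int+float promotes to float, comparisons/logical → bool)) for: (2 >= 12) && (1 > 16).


Operand types: bool && bool
Rule: logical operators take bool operands and yield bool
Result type: bool


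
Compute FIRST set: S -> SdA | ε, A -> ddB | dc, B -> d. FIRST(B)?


Per alternative of B: FIRST(d) = {d}
FIRST(B) = {d}


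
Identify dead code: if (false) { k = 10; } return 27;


condition is constant false, so the whole block is unreachable
Dead: 'if (false) { k = 10; }'


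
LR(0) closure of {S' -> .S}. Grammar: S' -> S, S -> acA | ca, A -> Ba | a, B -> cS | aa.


Start: S' -> .S
For each item with dot before a nonterminal B, add B -> .γ for every B-production
Closure: [S' -> .S, S -> .acA, S -> .ca]


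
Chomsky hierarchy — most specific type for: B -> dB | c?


Right-linear: every RHS is a terminal or a terminal followed by one nonterminal
Classification: Type 3 (Regular)


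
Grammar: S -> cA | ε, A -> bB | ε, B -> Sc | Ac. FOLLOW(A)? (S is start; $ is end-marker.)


$ ∈ FOLLOW(S). For each A -> αBβ: add FIRST(β)\{ε} to FOLLOW(B); if β nullable, add FOLLOW(A).
FOLLOW(A) = {$, c}


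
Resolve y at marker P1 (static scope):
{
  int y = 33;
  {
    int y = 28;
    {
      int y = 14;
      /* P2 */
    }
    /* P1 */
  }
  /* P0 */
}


y declared in the same block as P1
y = 28


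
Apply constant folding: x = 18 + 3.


18 + 3 = 21 at compile time
Optimized: x = 21


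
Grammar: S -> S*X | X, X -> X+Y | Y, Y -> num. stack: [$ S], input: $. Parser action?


start symbol S on stack, input exhausted
Action: accept


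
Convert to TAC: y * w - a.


Break into single-operator statements:
t1 = y * w
t2 = t1 - a


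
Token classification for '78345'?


Pattern: digits only
Type: INTEGER_LITERAL


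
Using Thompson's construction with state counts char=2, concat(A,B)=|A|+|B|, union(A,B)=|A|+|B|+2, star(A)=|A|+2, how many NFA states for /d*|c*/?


Syntax tree has 2 char leaf(s), 1 union(s), 2 star(s)
chars contribute 2×2 = 4; each union adds +2; each star adds +2
Total: 4 + 2 + 4 = 10 states
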